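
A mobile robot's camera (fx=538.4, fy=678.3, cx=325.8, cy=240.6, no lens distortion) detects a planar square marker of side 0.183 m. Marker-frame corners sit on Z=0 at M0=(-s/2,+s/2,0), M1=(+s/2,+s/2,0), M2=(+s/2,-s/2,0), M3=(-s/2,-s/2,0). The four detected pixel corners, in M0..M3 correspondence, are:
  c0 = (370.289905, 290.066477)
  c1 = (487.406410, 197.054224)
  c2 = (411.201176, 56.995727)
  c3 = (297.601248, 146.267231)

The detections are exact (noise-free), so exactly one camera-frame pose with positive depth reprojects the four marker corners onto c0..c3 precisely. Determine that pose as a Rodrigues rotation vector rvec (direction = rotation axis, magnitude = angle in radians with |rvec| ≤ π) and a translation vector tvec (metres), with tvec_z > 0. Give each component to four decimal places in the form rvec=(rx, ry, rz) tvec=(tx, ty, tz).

rvec=(-0.1346, 0.0188, -0.5609) tvec=(0.0876, -0.0737, 0.7215)

Intrinsics K: fx=538.4, fy=678.3, cx=325.8, cy=240.6
Marker side s = 0.183 m; corners in marker frame (Z=0):
  M0 = (-0.0915, +0.0915, 0)
  M1 = (+0.0915, +0.0915, 0)
  M2 = (+0.0915, -0.0915, 0)
  M3 = (-0.0915, -0.0915, 0)
Detected image corners:
  c0 = (370.289905, 290.066477) px
  c1 = (487.406410, 197.054224) px
  c2 = (411.201176, 56.995727) px
  c3 = (297.601248, 146.267231) px
Planar DLT: solve 8×8 A·h = b for H (H[2,2]=1):
  H  [+640.47072 +334.97959 +391.13800]
  H  [-493.35002 +743.87430 +171.29527]
  H  [+0.02620 -0.18349 +1.00000]
B = K⁻¹H; ‖b₁‖=1.385981, ‖b₂‖=1.385981; λ = 2/(‖b₁‖+‖b₂‖) = 0.721511, sign → tz>0 ⇒ λ=+0.721511
r₁ = λ·B[:,0] = (+0.84686,-0.53148,+0.01890); r₂ = λ·B[:,1] = (+0.52902,+0.83822,-0.13239)
r₃ = r₁×r₂ = (+0.05452,+0.12211,+0.99102); SVD([r₁ r₂ r₃]) → R = UVᵀ:
  R  [+0.84686 +0.52902 +0.05452]
  R  [-0.53148 +0.83822 +0.12211]
  R  [+0.01890 -0.13239 +0.99102]
t = (+0.08756, -0.07372, +0.72151) m
tr R = 2.676097; θ = arccos((tr R − 1)/2) = 0.577100 rad = 33.065°
axis k = ((R−Rᵀ)₃₂, (R−Rᵀ)₁₃, (R−Rᵀ)₂₁) / (2 sinθ) = (-0.233230, +0.032640, -0.971874)
rvec = θ·k = (-0.134597, +0.018837, -0.560868)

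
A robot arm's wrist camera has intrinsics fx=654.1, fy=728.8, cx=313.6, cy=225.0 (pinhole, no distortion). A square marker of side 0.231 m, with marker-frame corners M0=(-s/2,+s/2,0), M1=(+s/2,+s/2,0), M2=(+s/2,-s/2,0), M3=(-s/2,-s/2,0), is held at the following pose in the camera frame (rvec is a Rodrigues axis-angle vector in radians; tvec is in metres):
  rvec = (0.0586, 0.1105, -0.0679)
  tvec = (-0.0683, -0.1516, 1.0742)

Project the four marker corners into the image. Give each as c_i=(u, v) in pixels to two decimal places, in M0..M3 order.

Intrinsics K: fx=654.1, fy=728.8, cx=313.6, cy=225.0
Marker side s = 0.231 m; corners in marker frame (Z=0):
  M0 = (-0.1155, +0.1155, 0)
  M1 = (+0.1155, +0.1155, 0)
  M2 = (+0.1155, -0.1155, 0)
  M3 = (-0.1155, -0.1155, 0)
rvec = (0.0586, 0.1105, -0.0679), |rvec| = θ = 0.14232 rad = 8.154°
Rodrigues: sinθ=0.14184, 1−cosθ=0.01011; R = I + sinθ·[k]× + (1−cosθ)·[k]×²:
    [+0.99160 +0.07090 +0.10814]
    [-0.06444 +0.99598 -0.06215]
    [-0.11211 +0.05466 +0.99219]
t = (-0.0683, -0.1516, 1.0742) m
M0: Pc = R·M0+t = (-0.17464, -0.02912, +1.09346); u = 654.1·(-0.17464)/1.09346 + 313.6 = 209.1312, v = 728.8·(-0.02912)/1.09346 + 225.0 = 205.5906
M1: Pc = R·M1+t = (+0.05442, -0.04401, +1.06756); u = 654.1·(+0.05442)/1.06756 + 313.6 = 346.9431, v = 728.8·(-0.04401)/1.06756 + 225.0 = 194.9579
M2: Pc = R·M2+t = (+0.03804, -0.27408, +1.05494); u = 654.1·(+0.03804)/1.05494 + 313.6 = 337.1868, v = 728.8·(-0.27408)/1.05494 + 225.0 = 35.6536
M3: Pc = R·M3+t = (-0.19102, -0.25919, +1.08084); u = 654.1·(-0.19102)/1.08084 + 313.6 = 197.9989, v = 728.8·(-0.25919)/1.08084 + 225.0 = 50.2277

c0=(209.13, 205.59) c1=(346.94, 194.96) c2=(337.19, 35.65) c3=(198.00, 50.23)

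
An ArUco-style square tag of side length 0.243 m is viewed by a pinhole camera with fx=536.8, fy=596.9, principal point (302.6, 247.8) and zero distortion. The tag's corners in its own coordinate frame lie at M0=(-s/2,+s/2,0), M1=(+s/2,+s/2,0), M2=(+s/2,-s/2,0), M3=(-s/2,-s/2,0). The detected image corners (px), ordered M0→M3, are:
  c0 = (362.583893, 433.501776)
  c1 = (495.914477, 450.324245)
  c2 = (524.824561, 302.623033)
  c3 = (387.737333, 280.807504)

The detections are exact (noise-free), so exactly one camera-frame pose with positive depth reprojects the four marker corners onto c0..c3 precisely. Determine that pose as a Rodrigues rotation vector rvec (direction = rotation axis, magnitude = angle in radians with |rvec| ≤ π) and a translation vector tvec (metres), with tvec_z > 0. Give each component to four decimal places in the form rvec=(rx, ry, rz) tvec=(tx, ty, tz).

Intrinsics K: fx=536.8, fy=596.9, cx=302.6, cy=247.8
Marker side s = 0.243 m; corners in marker frame (Z=0):
  M0 = (-0.1215, +0.1215, 0)
  M1 = (+0.1215, +0.1215, 0)
  M2 = (+0.1215, -0.1215, 0)
  M3 = (-0.1215, -0.1215, 0)
Detected image corners:
  c0 = (362.583893, 433.501776) px
  c1 = (495.914477, 450.324245) px
  c2 = (524.824561, 302.623033) px
  c3 = (387.737333, 280.807504) px
Planar DLT: solve 8×8 A·h = b for H (H[2,2]=1):
  H  [+608.99047 -50.19190 +443.51598]
  H  [+122.99368 +668.61928 +368.21427]
  H  [+0.11904 +0.13814 +1.00000]
B = K⁻¹H; ‖b₁‖=1.085360, ‖b₂‖=1.085360; λ = 2/(‖b₁‖+‖b₂‖) = 0.921353, sign → tz>0 ⇒ λ=+0.921353
r₁ = λ·B[:,0] = (+0.98343,+0.14432,+0.10967); r₂ = λ·B[:,1] = (-0.15789,+0.97922,+0.12727)
r₃ = r₁×r₂ = (-0.08903,-0.14248,+0.98579); SVD([r₁ r₂ r₃]) → R = UVᵀ:
  R  [+0.98343 -0.15789 -0.08903]
  R  [+0.14432 +0.97922 -0.14248]
  R  [+0.10967 +0.12727 +0.98579]
t = (+0.24187, +0.18587, +0.92135) m
tr R = 2.948440; θ = arccos((tr R − 1)/2) = 0.227558 rad = 13.038°
axis k = ((R−Rᵀ)₃₂, (R−Rᵀ)₁₃, (R−Rᵀ)₂₁) / (2 sinθ) = (+0.597857, -0.440386, +0.669796)
rvec = θ·k = (+0.136047, -0.100213, +0.152417)

rvec=(0.1360, -0.1002, 0.1524) tvec=(0.2419, 0.1859, 0.9214)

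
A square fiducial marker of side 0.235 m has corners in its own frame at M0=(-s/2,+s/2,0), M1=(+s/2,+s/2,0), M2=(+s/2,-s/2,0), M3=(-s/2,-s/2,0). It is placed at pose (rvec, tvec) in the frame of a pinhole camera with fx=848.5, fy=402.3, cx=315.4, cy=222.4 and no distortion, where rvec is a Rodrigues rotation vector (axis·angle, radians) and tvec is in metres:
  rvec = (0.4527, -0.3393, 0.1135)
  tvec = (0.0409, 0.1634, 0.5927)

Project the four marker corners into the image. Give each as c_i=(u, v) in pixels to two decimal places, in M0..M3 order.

c0=(187.21, 399.78) c1=(476.90, 383.15) c2=(565.45, 265.14) c3=(234.75, 265.92)

Intrinsics K: fx=848.5, fy=402.3, cx=315.4, cy=222.4
Marker side s = 0.235 m; corners in marker frame (Z=0):
  M0 = (-0.1175, +0.1175, 0)
  M1 = (+0.1175, +0.1175, 0)
  M2 = (+0.1175, -0.1175, 0)
  M3 = (-0.1175, -0.1175, 0)
rvec = (0.4527, -0.3393, 0.1135), |rvec| = θ = 0.57701 rad = 33.060°
Rodrigues: sinθ=0.54552, 1−cosθ=0.16190; R = I + sinθ·[k]× + (1−cosθ)·[k]×²:
    [+0.93775 -0.18200 -0.29580]
    [+0.03261 +0.89408 -0.44672]
    [+0.34577 +0.40927 +0.84436]
t = (0.0409, 0.1634, 0.5927) m
M0: Pc = R·M0+t = (-0.09067, +0.26462, +0.60016); u = 848.5·(-0.09067)/0.60016 + 315.4 = 187.2107, v = 402.3·(+0.26462)/0.60016 + 222.4 = 399.7816
M1: Pc = R·M1+t = (+0.12970, +0.27229, +0.68142); u = 848.5·(+0.12970)/0.68142 + 315.4 = 476.9037, v = 402.3·(+0.27229)/0.68142 + 222.4 = 383.1544
M2: Pc = R·M2+t = (+0.17247, +0.06218, +0.58524); u = 848.5·(+0.17247)/0.58524 + 315.4 = 565.4543, v = 402.3·(+0.06218)/0.58524 + 222.4 = 265.1417
M3: Pc = R·M3+t = (-0.04790, +0.05451, +0.50398); u = 848.5·(-0.04790)/0.50398 + 315.4 = 234.7543, v = 402.3·(+0.05451)/0.50398 + 222.4 = 265.9151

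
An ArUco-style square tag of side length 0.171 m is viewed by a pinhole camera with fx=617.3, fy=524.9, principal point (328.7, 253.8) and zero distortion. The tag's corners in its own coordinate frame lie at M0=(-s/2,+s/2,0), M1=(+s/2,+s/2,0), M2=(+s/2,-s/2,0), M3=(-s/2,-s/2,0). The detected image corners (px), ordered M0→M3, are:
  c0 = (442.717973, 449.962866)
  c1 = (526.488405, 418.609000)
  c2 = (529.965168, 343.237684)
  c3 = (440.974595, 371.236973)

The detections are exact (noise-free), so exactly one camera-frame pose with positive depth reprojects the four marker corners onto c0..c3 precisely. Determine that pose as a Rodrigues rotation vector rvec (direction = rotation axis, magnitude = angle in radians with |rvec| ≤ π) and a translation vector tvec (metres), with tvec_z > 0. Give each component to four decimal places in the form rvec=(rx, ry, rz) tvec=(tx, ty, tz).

rvec=(0.3339, -0.4323, -0.1583) tvec=(0.2500, 0.2658, 0.9781)

Intrinsics K: fx=617.3, fy=524.9, cx=328.7, cy=253.8
Marker side s = 0.171 m; corners in marker frame (Z=0):
  M0 = (-0.0855, +0.0855, 0)
  M1 = (+0.0855, +0.0855, 0)
  M2 = (+0.0855, -0.0855, 0)
  M3 = (-0.0855, -0.0855, 0)
Detected image corners:
  c0 = (442.717973, 449.962866) px
  c1 = (526.488405, 418.609000) px
  c2 = (529.965168, 343.237684) px
  c3 = (440.974595, 371.236973) px
Planar DLT: solve 8×8 A·h = b for H (H[2,2]=1):
  H  [+694.93639 +167.74206 +486.47177]
  H  [-18.61104 +591.66863 +396.44101]
  H  [+0.39225 +0.35734 +1.00000]
B = K⁻¹H; ‖b₁‖=1.022374, ‖b₂‖=1.022374; λ = 2/(‖b₁‖+‖b₂‖) = 0.978116, sign → tz>0 ⇒ λ=+0.978116
r₁ = λ·B[:,0] = (+0.89684,-0.22019,+0.38366); r₂ = λ·B[:,1] = (+0.07968,+0.93354,+0.34952)
r₃ = r₁×r₂ = (-0.43512,-0.28289,+0.85477); SVD([r₁ r₂ r₃]) → R = UVᵀ:
  R  [+0.89684 +0.07968 -0.43512]
  R  [-0.22019 +0.93354 -0.28289]
  R  [+0.38366 +0.34952 +0.85477]
t = (+0.24999, +0.26580, +0.97812) m
tr R = 2.685149; θ = arccos((tr R − 1)/2) = 0.568750 rad = 32.587°
axis k = ((R−Rᵀ)₃₂, (R−Rᵀ)₁₃, (R−Rᵀ)₂₁) / (2 sinθ) = (+0.587111, -0.760133, -0.278386)
rvec = θ·k = (+0.333920, -0.432326, -0.158332)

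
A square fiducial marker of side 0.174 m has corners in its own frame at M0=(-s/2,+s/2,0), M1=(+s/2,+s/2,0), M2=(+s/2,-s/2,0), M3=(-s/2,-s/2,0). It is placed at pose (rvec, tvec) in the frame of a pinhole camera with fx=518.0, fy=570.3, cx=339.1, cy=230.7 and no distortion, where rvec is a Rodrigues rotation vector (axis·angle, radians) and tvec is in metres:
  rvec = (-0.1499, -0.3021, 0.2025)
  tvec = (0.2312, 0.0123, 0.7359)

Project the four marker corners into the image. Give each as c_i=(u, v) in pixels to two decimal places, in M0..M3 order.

Intrinsics K: fx=518.0, fy=570.3, cx=339.1, cy=230.7
Marker side s = 0.174 m; corners in marker frame (Z=0):
  M0 = (-0.0870, +0.0870, 0)
  M1 = (+0.0870, +0.0870, 0)
  M2 = (+0.0870, -0.0870, 0)
  M3 = (-0.0870, -0.0870, 0)
rvec = (-0.1499, -0.3021, 0.2025), |rvec| = θ = 0.39337 rad = 22.538°
Rodrigues: sinθ=0.38330, 1−cosθ=0.07638; R = I + sinθ·[k]× + (1−cosθ)·[k]×²:
    [+0.93471 -0.17497 -0.30935]
    [+0.21967 +0.96867 +0.11587]
    [+0.27939 -0.17626 +0.94386]
t = (0.2312, 0.0123, 0.7359) m
M0: Pc = R·M0+t = (+0.13466, +0.07746, +0.69626); u = 518.0·(+0.13466)/0.69626 + 339.1 = 439.2823, v = 570.3·(+0.07746)/0.69626 + 230.7 = 294.1493
M1: Pc = R·M1+t = (+0.29730, +0.11569, +0.74487); u = 518.0·(+0.29730)/0.74487 + 339.1 = 545.8474, v = 570.3·(+0.11569)/0.74487 + 230.7 = 319.2728
M2: Pc = R·M2+t = (+0.32774, -0.05286, +0.77554); u = 518.0·(+0.32774)/0.77554 + 339.1 = 558.0057, v = 570.3·(-0.05286)/0.77554 + 230.7 = 191.8268
M3: Pc = R·M3+t = (+0.16510, -0.09109, +0.72693); u = 518.0·(+0.16510)/0.72693 + 339.1 = 456.7497, v = 570.3·(-0.09109)/0.72693 + 230.7 = 159.2403

c0=(439.28, 294.15) c1=(545.85, 319.27) c2=(558.01, 191.83) c3=(456.75, 159.24)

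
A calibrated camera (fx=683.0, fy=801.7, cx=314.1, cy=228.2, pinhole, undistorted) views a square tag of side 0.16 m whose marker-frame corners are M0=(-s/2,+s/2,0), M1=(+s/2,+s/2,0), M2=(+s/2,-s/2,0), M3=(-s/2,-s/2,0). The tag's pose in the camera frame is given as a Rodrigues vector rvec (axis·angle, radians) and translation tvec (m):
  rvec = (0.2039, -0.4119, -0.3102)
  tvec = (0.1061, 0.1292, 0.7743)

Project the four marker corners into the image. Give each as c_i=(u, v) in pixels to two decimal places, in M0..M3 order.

Intrinsics K: fx=683.0, fy=801.7, cx=314.1, cy=228.2
Marker side s = 0.16 m; corners in marker frame (Z=0):
  M0 = (-0.0800, +0.0800, 0)
  M1 = (+0.0800, +0.0800, 0)
  M2 = (+0.0800, -0.0800, 0)
  M3 = (-0.0800, -0.0800, 0)
rvec = (0.2039, -0.4119, -0.3102), |rvec| = θ = 0.55449 rad = 31.770°
Rodrigues: sinθ=0.52651, 1−cosθ=0.14983; R = I + sinθ·[k]× + (1−cosθ)·[k]×²:
    [+0.87043 +0.25362 -0.42194]
    [-0.33548 +0.93285 -0.13135]
    [+0.36029 +0.25588 +0.89706]
t = (0.1061, 0.1292, 0.7743) m
M0: Pc = R·M0+t = (+0.05676, +0.23067, +0.76595); u = 683.0·(+0.05676)/0.76595 + 314.1 = 364.7090, v = 801.7·(+0.23067)/0.76595 + 228.2 = 469.6330
M1: Pc = R·M1+t = (+0.19602, +0.17699, +0.82359); u = 683.0·(+0.19602)/0.82359 + 314.1 = 476.6611, v = 801.7·(+0.17699)/0.82359 + 228.2 = 400.4849
M2: Pc = R·M2+t = (+0.15544, +0.02773, +0.78265); u = 683.0·(+0.15544)/0.78265 + 314.1 = 449.7524, v = 801.7·(+0.02773)/0.78265 + 228.2 = 256.6091
M3: Pc = R·M3+t = (+0.01618, +0.08141, +0.72501); u = 683.0·(+0.01618)/0.72501 + 314.1 = 329.3390, v = 801.7·(+0.08141)/0.72501 + 228.2 = 318.2220

c0=(364.71, 469.63) c1=(476.66, 400.48) c2=(449.75, 256.61) c3=(329.34, 318.22)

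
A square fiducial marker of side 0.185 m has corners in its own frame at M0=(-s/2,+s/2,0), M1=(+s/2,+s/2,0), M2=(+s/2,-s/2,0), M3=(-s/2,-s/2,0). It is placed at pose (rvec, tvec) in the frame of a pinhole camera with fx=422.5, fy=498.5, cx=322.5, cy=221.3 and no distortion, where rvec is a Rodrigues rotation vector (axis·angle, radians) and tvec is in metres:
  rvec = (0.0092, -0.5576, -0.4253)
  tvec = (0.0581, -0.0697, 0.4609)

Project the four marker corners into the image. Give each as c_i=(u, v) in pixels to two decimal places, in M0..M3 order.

c0=(345.76, 281.35) c1=(456.48, 200.52) c2=(401.41, 30.09) c3=(271.53, 75.40)

Intrinsics K: fx=422.5, fy=498.5, cx=322.5, cy=221.3
Marker side s = 0.185 m; corners in marker frame (Z=0):
  M0 = (-0.0925, +0.0925, 0)
  M1 = (+0.0925, +0.0925, 0)
  M2 = (+0.0925, -0.0925, 0)
  M3 = (-0.0925, -0.0925, 0)
rvec = (0.0092, -0.5576, -0.4253), |rvec| = θ = 0.70134 rad = 40.184°
Rodrigues: sinθ=0.64524, 1−cosθ=0.23602; R = I + sinθ·[k]× + (1−cosθ)·[k]×²:
    [+0.76402 +0.38882 -0.51488]
    [-0.39374 +0.91317 +0.10533]
    [+0.51112 +0.12226 +0.85077]
t = (0.0581, -0.0697, 0.4609) m
M0: Pc = R·M0+t = (+0.02339, +0.05119, +0.42493); u = 422.5·(+0.02339)/0.42493 + 322.5 = 345.7605, v = 498.5·(+0.05119)/0.42493 + 221.3 = 281.3517
M1: Pc = R·M1+t = (+0.16474, -0.02165, +0.51949); u = 422.5·(+0.16474)/0.51949 + 322.5 = 456.4812, v = 498.5·(-0.02165)/0.51949 + 221.3 = 200.5215
M2: Pc = R·M2+t = (+0.09281, -0.19059, +0.49687); u = 422.5·(+0.09281)/0.49687 + 322.5 = 401.4148, v = 498.5·(-0.19059)/0.49687 + 221.3 = 30.0857
M3: Pc = R·M3+t = (-0.04854, -0.11775, +0.40231); u = 422.5·(-0.04854)/0.40231 + 322.5 = 271.5271, v = 498.5·(-0.11775)/0.40231 + 221.3 = 75.4017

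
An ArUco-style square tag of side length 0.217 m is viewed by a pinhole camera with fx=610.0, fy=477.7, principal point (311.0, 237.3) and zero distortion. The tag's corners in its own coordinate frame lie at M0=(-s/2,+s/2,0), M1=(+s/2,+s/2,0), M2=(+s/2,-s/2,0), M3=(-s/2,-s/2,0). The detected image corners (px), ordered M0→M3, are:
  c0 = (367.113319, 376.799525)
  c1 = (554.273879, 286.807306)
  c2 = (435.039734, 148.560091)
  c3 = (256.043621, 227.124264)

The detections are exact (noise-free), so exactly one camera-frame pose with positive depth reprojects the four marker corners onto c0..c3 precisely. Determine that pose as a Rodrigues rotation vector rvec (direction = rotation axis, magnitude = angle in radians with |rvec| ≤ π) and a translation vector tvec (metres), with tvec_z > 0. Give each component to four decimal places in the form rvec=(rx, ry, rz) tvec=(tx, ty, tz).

rvec=(-0.2215, -0.0563, -0.5264) tvec=(0.0923, 0.0247, 0.6129)

Intrinsics K: fx=610.0, fy=477.7, cx=311.0, cy=237.3
Marker side s = 0.217 m; corners in marker frame (Z=0):
  M0 = (-0.1085, +0.1085, 0)
  M1 = (+0.1085, +0.1085, 0)
  M2 = (+0.1085, -0.1085, 0)
  M3 = (-0.1085, -0.1085, 0)
Detected image corners:
  c0 = (367.113319, 376.799525) px
  c1 = (554.273879, 286.807306) px
  c2 = (435.039734, 148.560091) px
  c3 = (256.043621, 227.124264) px
Planar DLT: solve 8×8 A·h = b for H (H[2,2]=1):
  H  [+915.36369 +402.67940 +402.91096]
  H  [-340.84716 +580.18320 +256.51595]
  H  [+0.17944 -0.31837 +1.00000]
B = K⁻¹H; ‖b₁‖=1.631579, ‖b₂‖=1.631579; λ = 2/(‖b₁‖+‖b₂‖) = 0.612903, sign → tz>0 ⇒ λ=+0.612903
r₁ = λ·B[:,0] = (+0.86365,-0.49195,+0.10998); r₂ = λ·B[:,1] = (+0.50408,+0.84132,-0.19513)
r₃ = r₁×r₂ = (+0.00347,+0.22396,+0.97459); SVD([r₁ r₂ r₃]) → R = UVᵀ:
  R  [+0.86365 +0.50408 +0.00347]
  R  [-0.49195 +0.84132 +0.22396]
  R  [+0.10998 -0.19513 +0.97459]
t = (+0.09235, +0.02465, +0.61290) m
tr R = 2.679566; θ = arccos((tr R − 1)/2) = 0.573913 rad = 32.883°
axis k = ((R−Rᵀ)₃₂, (R−Rᵀ)₁₃, (R−Rᵀ)₂₁) / (2 sinθ) = (-0.385960, -0.098090, -0.917286)
rvec = θ·k = (-0.221508, -0.056295, -0.526442)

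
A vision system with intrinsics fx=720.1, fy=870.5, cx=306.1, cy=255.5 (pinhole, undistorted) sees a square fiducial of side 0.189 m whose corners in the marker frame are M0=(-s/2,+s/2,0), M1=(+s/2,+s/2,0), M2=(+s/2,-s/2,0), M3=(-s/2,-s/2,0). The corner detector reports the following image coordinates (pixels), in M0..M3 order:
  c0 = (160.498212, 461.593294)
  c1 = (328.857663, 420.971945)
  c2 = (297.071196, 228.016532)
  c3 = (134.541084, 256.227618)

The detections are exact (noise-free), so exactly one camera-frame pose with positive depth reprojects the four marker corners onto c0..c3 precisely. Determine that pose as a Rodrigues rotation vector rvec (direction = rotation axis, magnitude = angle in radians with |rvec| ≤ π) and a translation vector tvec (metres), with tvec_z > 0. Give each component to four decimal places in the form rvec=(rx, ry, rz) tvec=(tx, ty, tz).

Intrinsics K: fx=720.1, fy=870.5, cx=306.1, cy=255.5
Marker side s = 0.189 m; corners in marker frame (Z=0):
  M0 = (-0.0945, +0.0945, 0)
  M1 = (+0.0945, +0.0945, 0)
  M2 = (+0.0945, -0.0945, 0)
  M3 = (-0.0945, -0.0945, 0)
Detected image corners:
  c0 = (160.498212, 461.593294) px
  c1 = (328.857663, 420.971945) px
  c2 = (297.071196, 228.016532) px
  c3 = (134.541084, 256.227618) px
Planar DLT: solve 8×8 A·h = b for H (H[2,2]=1):
  H  [+941.51196 +98.65596 +232.17639]
  H  [-82.68695 +971.94192 +339.00421]
  H  [+0.28877 -0.23682 +1.00000]
B = K⁻¹H; ‖b₁‖=1.232585, ‖b₂‖=1.232585; λ = 2/(‖b₁‖+‖b₂‖) = 0.811303, sign → tz>0 ⇒ λ=+0.811303
r₁ = λ·B[:,0] = (+0.96117,-0.14583,+0.23428); r₂ = λ·B[:,1] = (+0.19282,+0.96224,-0.19213)
r₃ = r₁×r₂ = (-0.19742,+0.22985,+0.95299); SVD([r₁ r₂ r₃]) → R = UVᵀ:
  R  [+0.96117 +0.19282 -0.19742]
  R  [-0.14583 +0.96224 +0.22985]
  R  [+0.23428 -0.19213 +0.95299]
t = (-0.08329, +0.07783, +0.81130) m
tr R = 2.876402; θ = arccos((tr R − 1)/2) = 0.353402 rad = 20.248°
axis k = ((R−Rᵀ)₃₂, (R−Rᵀ)₁₃, (R−Rᵀ)₂₁) / (2 sinθ) = (-0.609635, -0.623682, -0.489251)
rvec = θ·k = (-0.215446, -0.220410, -0.172902)

rvec=(-0.2154, -0.2204, -0.1729) tvec=(-0.0833, 0.0778, 0.8113)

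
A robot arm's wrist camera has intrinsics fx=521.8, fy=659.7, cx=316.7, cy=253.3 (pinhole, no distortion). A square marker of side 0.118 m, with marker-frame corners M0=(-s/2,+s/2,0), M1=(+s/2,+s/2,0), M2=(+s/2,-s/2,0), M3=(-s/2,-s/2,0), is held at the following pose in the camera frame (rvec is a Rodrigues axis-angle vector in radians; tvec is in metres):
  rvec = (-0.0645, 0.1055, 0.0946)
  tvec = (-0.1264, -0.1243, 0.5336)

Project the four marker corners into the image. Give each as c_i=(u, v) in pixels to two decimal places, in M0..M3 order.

Intrinsics K: fx=521.8, fy=659.7, cx=316.7, cy=253.3
Marker side s = 0.118 m; corners in marker frame (Z=0):
  M0 = (-0.0590, +0.0590, 0)
  M1 = (+0.0590, +0.0590, 0)
  M2 = (+0.0590, -0.0590, 0)
  M3 = (-0.0590, -0.0590, 0)
rvec = (-0.0645, 0.1055, 0.0946), |rvec| = θ = 0.15569 rad = 8.920°
Rodrigues: sinθ=0.15506, 1−cosθ=0.01210; R = I + sinθ·[k]× + (1−cosθ)·[k]×²:
    [+0.98998 -0.09761 +0.10203]
    [+0.09082 +0.99346 +0.06922]
    [-0.10812 -0.05926 +0.99237]
t = (-0.1264, -0.1243, 0.5336) m
M0: Pc = R·M0+t = (-0.19057, -0.07104, +0.53648); u = 521.8·(-0.19057)/0.53648 + 316.7 = 131.3475, v = 659.7·(-0.07104)/0.53648 + 253.3 = 165.9383
M1: Pc = R·M1+t = (-0.07375, -0.06033, +0.52372); u = 521.8·(-0.07375)/0.52372 + 316.7 = 243.2207, v = 659.7·(-0.06033)/0.52372 + 253.3 = 177.3097
M2: Pc = R·M2+t = (-0.06223, -0.17756, +0.53072); u = 521.8·(-0.06223)/0.53072 + 316.7 = 255.5137, v = 659.7·(-0.17756)/0.53072 + 253.3 = 32.5923
M3: Pc = R·M3+t = (-0.17905, -0.18827, +0.54348); u = 521.8·(-0.17905)/0.54348 + 316.7 = 144.7914, v = 659.7·(-0.18827)/0.54348 + 253.3 = 24.7645

c0=(131.35, 165.94) c1=(243.22, 177.31) c2=(255.51, 32.59) c3=(144.79, 24.76)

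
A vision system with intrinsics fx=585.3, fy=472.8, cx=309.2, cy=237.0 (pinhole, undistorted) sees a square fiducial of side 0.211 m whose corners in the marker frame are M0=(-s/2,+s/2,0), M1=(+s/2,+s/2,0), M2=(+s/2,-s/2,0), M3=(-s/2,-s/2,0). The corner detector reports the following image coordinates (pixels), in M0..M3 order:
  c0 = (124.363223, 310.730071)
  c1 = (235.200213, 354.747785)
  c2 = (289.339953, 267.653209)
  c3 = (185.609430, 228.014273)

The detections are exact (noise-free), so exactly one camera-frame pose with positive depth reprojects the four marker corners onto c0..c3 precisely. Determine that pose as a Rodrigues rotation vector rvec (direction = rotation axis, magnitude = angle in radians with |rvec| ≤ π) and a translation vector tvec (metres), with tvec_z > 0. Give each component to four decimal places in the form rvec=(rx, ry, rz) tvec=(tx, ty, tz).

Intrinsics K: fx=585.3, fy=472.8, cx=309.2, cy=237.0
Marker side s = 0.211 m; corners in marker frame (Z=0):
  M0 = (-0.1055, +0.1055, 0)
  M1 = (+0.1055, +0.1055, 0)
  M2 = (+0.1055, -0.1055, 0)
  M3 = (-0.1055, -0.1055, 0)
Detected image corners:
  c0 = (124.363223, 310.730071) px
  c1 = (235.200213, 354.747785) px
  c2 = (289.339953, 267.653209) px
  c3 = (185.609430, 228.014273) px
Planar DLT: solve 8×8 A·h = b for H (H[2,2]=1):
  H  [+493.02368 -347.00915 +209.29815]
  H  [+177.25387 +300.10860 +288.55282]
  H  [-0.07096 -0.35209 +1.00000]
B = K⁻¹H; ‖b₁‖=0.973461, ‖b₂‖=0.973461; λ = 2/(‖b₁‖+‖b₂‖) = 1.027263, sign → tz>0 ⇒ λ=+1.027263
r₁ = λ·B[:,0] = (+0.90382,+0.42166,-0.07290); r₂ = λ·B[:,1] = (-0.41796,+0.83336,-0.36169)
r₃ = r₁×r₂ = (-0.09176,+0.35737,+0.92944); SVD([r₁ r₂ r₃]) → R = UVᵀ:
  R  [+0.90382 -0.41796 -0.09176]
  R  [+0.42166 +0.83336 +0.35737]
  R  [-0.07290 -0.36169 +0.92944]
t = (-0.17534, +0.11201, +1.02726) m
tr R = 2.666618; θ = arccos((tr R − 1)/2) = 0.585730 rad = 33.560°
axis k = ((R−Rᵀ)₃₂, (R−Rᵀ)₁₃, (R−Rᵀ)₂₁) / (2 sinθ) = (-0.650375, -0.017065, +0.759421)
rvec = θ·k = (-0.380944, -0.009996, +0.444815)

rvec=(-0.3809, -0.0100, 0.4448) tvec=(-0.1753, 0.1120, 1.0273)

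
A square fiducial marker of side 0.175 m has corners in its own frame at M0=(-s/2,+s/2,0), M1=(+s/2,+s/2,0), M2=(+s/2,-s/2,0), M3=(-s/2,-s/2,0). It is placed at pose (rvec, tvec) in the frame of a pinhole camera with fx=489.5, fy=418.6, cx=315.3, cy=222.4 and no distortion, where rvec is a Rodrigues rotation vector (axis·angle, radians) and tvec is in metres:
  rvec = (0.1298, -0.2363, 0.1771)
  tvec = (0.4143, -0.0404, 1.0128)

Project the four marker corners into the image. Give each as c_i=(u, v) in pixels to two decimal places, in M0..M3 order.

c0=(468.89, 235.41) c1=(541.16, 246.03) c2=(561.10, 176.69) c3=(488.32, 162.85)

Intrinsics K: fx=489.5, fy=418.6, cx=315.3, cy=222.4
Marker side s = 0.175 m; corners in marker frame (Z=0):
  M0 = (-0.0875, +0.0875, 0)
  M1 = (+0.0875, +0.0875, 0)
  M2 = (+0.0875, -0.0875, 0)
  M3 = (-0.0875, -0.0875, 0)
rvec = (0.1298, -0.2363, 0.1771), |rvec| = θ = 0.32257 rad = 18.482°
Rodrigues: sinθ=0.31700, 1−cosθ=0.05158; R = I + sinθ·[k]× + (1−cosθ)·[k]×²:
    [+0.95678 -0.18925 -0.22083]
    [+0.15884 +0.97610 -0.14830]
    [+0.24362 +0.10682 +0.96397]
t = (0.4143, -0.0404, 1.0128) m
M0: Pc = R·M0+t = (+0.31402, +0.03111, +1.00083); u = 489.5·(+0.31402)/1.00083 + 315.3 = 468.8868, v = 418.6·(+0.03111)/1.00083 + 222.4 = 235.4120
M1: Pc = R·M1+t = (+0.48146, +0.05891, +1.04346); u = 489.5·(+0.48146)/1.04346 + 315.3 = 541.1576, v = 418.6·(+0.05891)/1.04346 + 222.4 = 246.0316
M2: Pc = R·M2+t = (+0.51458, -0.11191, +1.02477); u = 489.5·(+0.51458)/1.02477 + 315.3 = 561.0971, v = 418.6·(-0.11191)/1.02477 + 222.4 = 176.6867
M3: Pc = R·M3+t = (+0.34714, -0.13971, +0.98214); u = 489.5·(+0.34714)/0.98214 + 315.3 = 488.3163, v = 418.6·(-0.13971)/0.98214 + 222.4 = 162.8548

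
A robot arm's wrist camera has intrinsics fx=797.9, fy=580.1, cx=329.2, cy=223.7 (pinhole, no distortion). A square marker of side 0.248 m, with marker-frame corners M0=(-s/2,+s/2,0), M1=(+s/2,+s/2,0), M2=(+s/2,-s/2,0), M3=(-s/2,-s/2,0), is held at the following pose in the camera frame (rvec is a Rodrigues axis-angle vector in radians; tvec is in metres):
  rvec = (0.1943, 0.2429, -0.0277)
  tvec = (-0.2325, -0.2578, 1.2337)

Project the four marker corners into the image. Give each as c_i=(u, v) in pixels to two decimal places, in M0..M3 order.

c0=(114.35, 162.54) c1=(260.34, 159.10) c2=(249.13, 37.00) c3=(98.20, 46.47)

Intrinsics K: fx=797.9, fy=580.1, cx=329.2, cy=223.7
Marker side s = 0.248 m; corners in marker frame (Z=0):
  M0 = (-0.1240, +0.1240, 0)
  M1 = (+0.1240, +0.1240, 0)
  M2 = (+0.1240, -0.1240, 0)
  M3 = (-0.1240, -0.1240, 0)
rvec = (0.1943, 0.2429, -0.0277), |rvec| = θ = 0.31228 rad = 17.892°
Rodrigues: sinθ=0.30723, 1−cosθ=0.04837; R = I + sinθ·[k]× + (1−cosθ)·[k]×²:
    [+0.97036 +0.05066 +0.23630]
    [-0.00385 +0.98090 -0.19449]
    [-0.24164 +0.18782 +0.95202]
t = (-0.2325, -0.2578, 1.2337) m
M0: Pc = R·M0+t = (-0.34654, -0.13569, +1.28695); u = 797.9·(-0.34654)/1.28695 + 329.2 = 114.3464, v = 580.1·(-0.13569)/1.28695 + 223.7 = 162.5362
M1: Pc = R·M1+t = (-0.10589, -0.13665, +1.22703); u = 797.9·(-0.10589)/1.22703 + 329.2 = 260.3402, v = 580.1·(-0.13665)/1.22703 + 223.7 = 159.0981
M2: Pc = R·M2+t = (-0.11846, -0.37991, +1.18045); u = 797.9·(-0.11846)/1.18045 + 329.2 = 249.1311, v = 580.1·(-0.37991)/1.18045 + 223.7 = 37.0041
M3: Pc = R·M3+t = (-0.35911, -0.37895, +1.24037); u = 797.9·(-0.35911)/1.24037 + 329.2 = 98.1964, v = 580.1·(-0.37895)/1.24037 + 223.7 = 46.4700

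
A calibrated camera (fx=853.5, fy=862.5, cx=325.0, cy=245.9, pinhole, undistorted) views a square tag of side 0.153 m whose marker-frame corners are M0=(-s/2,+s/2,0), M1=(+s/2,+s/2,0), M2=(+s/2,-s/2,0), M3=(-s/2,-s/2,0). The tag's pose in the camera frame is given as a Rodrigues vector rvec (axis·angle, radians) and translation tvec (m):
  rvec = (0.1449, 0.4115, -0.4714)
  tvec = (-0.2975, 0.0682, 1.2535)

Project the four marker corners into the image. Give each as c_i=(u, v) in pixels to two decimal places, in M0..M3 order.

c0=(110.59, 357.78) c1=(185.88, 319.34) c2=(134.96, 224.14) c3=(61.83, 267.50)

Intrinsics K: fx=853.5, fy=862.5, cx=325.0, cy=245.9
Marker side s = 0.153 m; corners in marker frame (Z=0):
  M0 = (-0.0765, +0.0765, 0)
  M1 = (+0.0765, +0.0765, 0)
  M2 = (+0.0765, -0.0765, 0)
  M3 = (-0.0765, -0.0765, 0)
rvec = (0.1449, 0.4115, -0.4714), |rvec| = θ = 0.64230 rad = 36.801°
Rodrigues: sinθ=0.59904, 1−cosθ=0.19928; R = I + sinθ·[k]× + (1−cosθ)·[k]×²:
    [+0.81086 +0.46845 +0.35079]
    [-0.41085 +0.88252 -0.22884]
    [-0.41678 +0.04144 +0.90806]
t = (-0.2975, 0.0682, 1.2535) m
M0: Pc = R·M0+t = (-0.32369, +0.16714, +1.28855); u = 853.5·(-0.32369)/1.28855 + 325.0 = 110.5943, v = 862.5·(+0.16714)/1.28855 + 245.9 = 357.7776
M1: Pc = R·M1+t = (-0.19963, +0.10428, +1.22479); u = 853.5·(-0.19963)/1.22479 + 325.0 = 185.8850, v = 862.5·(+0.10428)/1.22479 + 245.9 = 319.3363
M2: Pc = R·M2+t = (-0.27131, -0.03074, +1.21845); u = 853.5·(-0.27131)/1.21845 + 325.0 = 134.9553, v = 862.5·(-0.03074)/1.21845 + 245.9 = 224.1385
M3: Pc = R·M3+t = (-0.39537, +0.03212, +1.28221); u = 853.5·(-0.39537)/1.28221 + 325.0 = 61.8252, v = 862.5·(+0.03212)/1.28221 + 245.9 = 267.5042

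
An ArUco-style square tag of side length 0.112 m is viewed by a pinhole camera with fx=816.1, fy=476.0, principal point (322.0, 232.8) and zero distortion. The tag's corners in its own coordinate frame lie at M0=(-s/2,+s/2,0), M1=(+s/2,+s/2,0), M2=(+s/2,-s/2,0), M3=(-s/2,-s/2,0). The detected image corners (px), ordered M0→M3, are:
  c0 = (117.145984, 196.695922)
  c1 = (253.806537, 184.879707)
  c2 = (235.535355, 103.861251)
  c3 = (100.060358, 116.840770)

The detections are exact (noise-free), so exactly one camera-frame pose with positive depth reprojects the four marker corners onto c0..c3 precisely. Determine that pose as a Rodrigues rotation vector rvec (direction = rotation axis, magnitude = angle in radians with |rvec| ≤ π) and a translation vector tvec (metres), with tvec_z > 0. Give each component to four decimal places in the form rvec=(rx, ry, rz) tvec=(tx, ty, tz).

rvec=(-0.0329, 0.0928, -0.1352) tvec=(-0.1166, -0.1127, 0.6520)

Intrinsics K: fx=816.1, fy=476.0, cx=322.0, cy=232.8
Marker side s = 0.112 m; corners in marker frame (Z=0):
  M0 = (-0.0560, +0.0560, 0)
  M1 = (+0.0560, +0.0560, 0)
  M2 = (+0.0560, -0.0560, 0)
  M3 = (-0.0560, -0.0560, 0)
Detected image corners:
  c0 = (117.145984, 196.695922) px
  c1 = (253.806537, 184.879707) px
  c2 = (235.535355, 103.861251) px
  c3 = (100.060358, 116.840770) px
Planar DLT: solve 8×8 A·h = b for H (H[2,2]=1):
  H  [+1190.43571 +147.23549 +176.08036]
  H  [-131.54363 +709.13848 +150.48271]
  H  [-0.13835 -0.05982 +1.00000]
B = K⁻¹H; ‖b₁‖=1.533849, ‖b₂‖=1.533849; λ = 2/(‖b₁‖+‖b₂‖) = 0.651955, sign → tz>0 ⇒ λ=+0.651955
r₁ = λ·B[:,0] = (+0.98659,-0.13606,-0.09020); r₂ = λ·B[:,1] = (+0.13301,+0.99035,-0.03900)
r₃ = r₁×r₂ = (+0.09463,+0.02648,+0.99516); SVD([r₁ r₂ r₃]) → R = UVᵀ:
  R  [+0.98659 +0.13301 +0.09463]
  R  [-0.13606 +0.99035 +0.02648]
  R  [-0.09020 -0.03900 +0.99516]
t = (-0.11657, -0.11275, +0.65195) m
tr R = 2.972094; θ = arccos((tr R − 1)/2) = 0.167246 rad = 9.582°
axis k = ((R−Rᵀ)₃₂, (R−Rᵀ)₁₃, (R−Rᵀ)₂₁) / (2 sinθ) = (-0.196674, +0.555151, -0.808163)
rvec = θ·k = (-0.032893, +0.092847, -0.135162)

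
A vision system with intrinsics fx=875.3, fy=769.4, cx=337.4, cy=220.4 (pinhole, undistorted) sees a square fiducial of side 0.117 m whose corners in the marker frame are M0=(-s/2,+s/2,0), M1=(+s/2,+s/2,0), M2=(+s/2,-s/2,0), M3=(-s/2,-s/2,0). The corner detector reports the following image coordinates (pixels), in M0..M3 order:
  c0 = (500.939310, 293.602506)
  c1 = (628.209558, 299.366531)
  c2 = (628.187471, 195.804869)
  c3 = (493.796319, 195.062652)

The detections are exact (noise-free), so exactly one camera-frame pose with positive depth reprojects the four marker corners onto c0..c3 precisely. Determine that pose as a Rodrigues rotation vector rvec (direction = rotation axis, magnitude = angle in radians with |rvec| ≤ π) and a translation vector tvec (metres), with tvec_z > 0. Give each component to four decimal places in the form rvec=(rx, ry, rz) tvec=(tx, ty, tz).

rvec=(0.4146, 0.3602, -0.0577) tvec=(0.2055, 0.0281, 0.8039)

Intrinsics K: fx=875.3, fy=769.4, cx=337.4, cy=220.4
Marker side s = 0.117 m; corners in marker frame (Z=0):
  M0 = (-0.0585, +0.0585, 0)
  M1 = (+0.0585, +0.0585, 0)
  M2 = (+0.0585, -0.0585, 0)
  M3 = (-0.0585, -0.0585, 0)
Detected image corners:
  c0 = (500.939310, 293.602506) px
  c1 = (628.209558, 299.366531) px
  c2 = (628.187471, 195.804869) px
  c3 = (493.796319, 195.062652) px
Planar DLT: solve 8×8 A·h = b for H (H[2,2]=1):
  H  [+869.67197 +299.99265 +561.14894]
  H  [-79.84678 +980.51354 +247.32789]
  H  [-0.44012 +0.47725 +1.00000]
B = K⁻¹H; ‖b₁‖=1.243897, ‖b₂‖=1.243897; λ = 2/(‖b₁‖+‖b₂‖) = 0.803925, sign → tz>0 ⇒ λ=+0.803925
r₁ = λ·B[:,0] = (+0.93514,+0.01792,-0.35382); r₂ = λ·B[:,1] = (+0.12764,+0.91461,+0.38367)
r₃ = r₁×r₂ = (+0.33048,-0.40395,+0.85300); SVD([r₁ r₂ r₃]) → R = UVᵀ:
  R  [+0.93514 +0.12764 +0.33048]
  R  [+0.01792 +0.91461 -0.40395]
  R  [-0.35382 +0.38367 +0.85300]
t = (+0.20550, +0.02814, +0.80392) m
tr R = 2.702745; θ = arccos((tr R − 1)/2) = 0.552200 rad = 31.639°
axis k = ((R−Rᵀ)₃₂, (R−Rᵀ)₁₃, (R−Rᵀ)₂₁) / (2 sinθ) = (+0.750746, +0.652261, -0.104575)
rvec = θ·k = (+0.414562, +0.360179, -0.057746)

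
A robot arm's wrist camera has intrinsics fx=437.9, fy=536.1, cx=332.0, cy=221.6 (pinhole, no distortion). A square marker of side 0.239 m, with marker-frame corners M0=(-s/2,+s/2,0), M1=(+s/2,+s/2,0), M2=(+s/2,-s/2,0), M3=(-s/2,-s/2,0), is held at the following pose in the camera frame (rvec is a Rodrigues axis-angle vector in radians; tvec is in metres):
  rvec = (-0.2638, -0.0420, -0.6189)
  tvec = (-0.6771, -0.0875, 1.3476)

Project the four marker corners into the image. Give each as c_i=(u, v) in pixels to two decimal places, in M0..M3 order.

Intrinsics K: fx=437.9, fy=536.1, cx=332.0, cy=221.6
Marker side s = 0.239 m; corners in marker frame (Z=0):
  M0 = (-0.1195, +0.1195, 0)
  M1 = (+0.1195, +0.1195, 0)
  M2 = (+0.1195, -0.1195, 0)
  M3 = (-0.1195, -0.1195, 0)
rvec = (-0.2638, -0.0420, -0.6189), |rvec| = θ = 0.67409 rad = 38.622°
Rodrigues: sinθ=0.62418, 1−cosθ=0.21872; R = I + sinθ·[k]× + (1−cosθ)·[k]×²:
    [+0.81478 +0.57842 +0.03970]
    [-0.56775 +0.78213 +0.25678]
    [+0.11748 -0.23176 +0.96565]
t = (-0.6771, -0.0875, 1.3476) m
M0: Pc = R·M0+t = (-0.70534, +0.07381, +1.30587); u = 437.9·(-0.70534)/1.30587 + 332.0 = 95.4746, v = 536.1·(+0.07381)/1.30587 + 221.6 = 251.9015
M1: Pc = R·M1+t = (-0.51061, -0.06188, +1.33394); u = 437.9·(-0.51061)/1.33394 + 332.0 = 164.3784, v = 536.1·(-0.06188)/1.33394 + 221.6 = 196.7302
M2: Pc = R·M2+t = (-0.64886, -0.24881, +1.38933); u = 437.9·(-0.64886)/1.38933 + 332.0 = 127.4893, v = 536.1·(-0.24881)/1.38933 + 221.6 = 125.5920
M3: Pc = R·M3+t = (-0.84359, -0.11312, +1.36126); u = 437.9·(-0.84359)/1.36126 + 332.0 = 60.6283, v = 536.1·(-0.11312)/1.36126 + 221.6 = 177.0510

c0=(95.47, 251.90) c1=(164.38, 196.73) c2=(127.49, 125.59) c3=(60.63, 177.05)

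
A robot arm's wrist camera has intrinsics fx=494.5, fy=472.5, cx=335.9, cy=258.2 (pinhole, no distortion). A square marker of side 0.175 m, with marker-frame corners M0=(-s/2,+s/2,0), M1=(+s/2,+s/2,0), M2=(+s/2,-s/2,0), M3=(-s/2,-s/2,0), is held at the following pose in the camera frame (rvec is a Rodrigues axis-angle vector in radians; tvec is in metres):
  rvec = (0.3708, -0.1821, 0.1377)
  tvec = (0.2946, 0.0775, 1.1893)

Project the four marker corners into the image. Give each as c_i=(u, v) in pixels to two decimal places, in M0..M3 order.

Intrinsics K: fx=494.5, fy=472.5, cx=335.9, cy=258.2
Marker side s = 0.175 m; corners in marker frame (Z=0):
  M0 = (-0.0875, +0.0875, 0)
  M1 = (+0.0875, +0.0875, 0)
  M2 = (+0.0875, -0.0875, 0)
  M3 = (-0.0875, -0.0875, 0)
rvec = (0.3708, -0.1821, 0.1377), |rvec| = θ = 0.43545 rad = 24.949°
Rodrigues: sinθ=0.42182, 1−cosθ=0.09332; R = I + sinθ·[k]× + (1−cosθ)·[k]×²:
    [+0.97435 -0.16662 -0.15127]
    [+0.10016 +0.92300 -0.37153]
    [+0.20153 +0.34685 +0.91601]
t = (0.2946, 0.0775, 1.1893) m
M0: Pc = R·M0+t = (+0.19477, +0.14950, +1.20202); u = 494.5·(+0.19477)/1.20202 + 335.9 = 416.0249, v = 472.5·(+0.14950)/1.20202 + 258.2 = 316.9664
M1: Pc = R·M1+t = (+0.36528, +0.16703, +1.23728); u = 494.5·(+0.36528)/1.23728 + 335.9 = 481.8885, v = 472.5·(+0.16703)/1.23728 + 258.2 = 321.9849
M2: Pc = R·M2+t = (+0.39443, +0.00550, +1.17658); u = 494.5·(+0.39443)/1.17658 + 335.9 = 501.6748, v = 472.5·(+0.00550)/1.17658 + 258.2 = 260.4092
M3: Pc = R·M3+t = (+0.22392, -0.01203, +1.14132); u = 494.5·(+0.22392)/1.14132 + 335.9 = 432.9198, v = 472.5·(-0.01203)/1.14132 + 258.2 = 253.2211

c0=(416.02, 316.97) c1=(481.89, 321.98) c2=(501.67, 260.41) c3=(432.92, 253.22)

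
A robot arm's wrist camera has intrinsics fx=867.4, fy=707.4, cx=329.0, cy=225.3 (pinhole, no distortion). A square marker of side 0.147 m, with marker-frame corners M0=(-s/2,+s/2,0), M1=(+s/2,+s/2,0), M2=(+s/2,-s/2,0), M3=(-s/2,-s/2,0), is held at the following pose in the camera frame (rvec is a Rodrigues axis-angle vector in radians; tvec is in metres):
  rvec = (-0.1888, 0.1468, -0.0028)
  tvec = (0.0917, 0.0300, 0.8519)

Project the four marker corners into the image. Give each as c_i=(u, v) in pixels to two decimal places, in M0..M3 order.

c0=(347.58, 311.49) c1=(500.50, 311.63) c2=(496.62, 189.38) c3=(348.60, 192.22)

Intrinsics K: fx=867.4, fy=707.4, cx=329.0, cy=225.3
Marker side s = 0.147 m; corners in marker frame (Z=0):
  M0 = (-0.0735, +0.0735, 0)
  M1 = (+0.0735, +0.0735, 0)
  M2 = (+0.0735, -0.0735, 0)
  M3 = (-0.0735, -0.0735, 0)
rvec = (-0.1888, 0.1468, -0.0028), |rvec| = θ = 0.23917 rad = 13.704°
Rodrigues: sinθ=0.23690, 1−cosθ=0.02847; R = I + sinθ·[k]× + (1−cosθ)·[k]×²:
    [+0.98927 -0.01102 +0.14567]
    [-0.01657 +0.98226 +0.18680]
    [-0.14514 -0.18721 +0.97154]
t = (0.0917, 0.0300, 0.8519) m
M0: Pc = R·M0+t = (+0.01818, +0.10341, +0.84881); u = 867.4·(+0.01818)/0.84881 + 329.0 = 347.5768, v = 707.4·(+0.10341)/0.84881 + 225.3 = 311.4853
M1: Pc = R·M1+t = (+0.16360, +0.10098, +0.82747); u = 867.4·(+0.16360)/0.82747 + 329.0 = 500.4959, v = 707.4·(+0.10098)/0.82747 + 225.3 = 311.6257
M2: Pc = R·M2+t = (+0.16522, -0.04341, +0.85499); u = 867.4·(+0.16522)/0.85499 + 329.0 = 496.6191, v = 707.4·(-0.04341)/0.85499 + 225.3 = 189.3807
M3: Pc = R·M3+t = (+0.01980, -0.04098, +0.87633); u = 867.4·(+0.01980)/0.87633 + 329.0 = 348.5967, v = 707.4·(-0.04098)/0.87633 + 225.3 = 192.2209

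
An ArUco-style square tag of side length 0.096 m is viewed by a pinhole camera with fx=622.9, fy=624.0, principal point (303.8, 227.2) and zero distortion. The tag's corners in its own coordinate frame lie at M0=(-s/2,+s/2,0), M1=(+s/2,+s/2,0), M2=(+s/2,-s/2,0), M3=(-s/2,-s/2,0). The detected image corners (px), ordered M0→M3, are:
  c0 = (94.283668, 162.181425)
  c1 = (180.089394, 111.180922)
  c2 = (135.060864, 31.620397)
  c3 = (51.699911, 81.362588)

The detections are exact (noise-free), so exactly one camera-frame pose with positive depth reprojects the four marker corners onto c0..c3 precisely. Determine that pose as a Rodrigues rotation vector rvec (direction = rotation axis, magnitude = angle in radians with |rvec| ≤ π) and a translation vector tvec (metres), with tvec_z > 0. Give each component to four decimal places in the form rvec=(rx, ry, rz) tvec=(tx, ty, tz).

Intrinsics K: fx=622.9, fy=624.0, cx=303.8, cy=227.2
Marker side s = 0.096 m; corners in marker frame (Z=0):
  M0 = (-0.0480, +0.0480, 0)
  M1 = (+0.0480, +0.0480, 0)
  M2 = (+0.0480, -0.0480, 0)
  M3 = (-0.0480, -0.0480, 0)
Detected image corners:
  c0 = (94.283668, 162.181425) px
  c1 = (180.089394, 111.180922) px
  c2 = (135.060864, 31.620397) px
  c3 = (51.699911, 81.362588) px
Planar DLT: solve 8×8 A·h = b for H (H[2,2]=1):
  H  [+878.66572 +422.74897 +114.93815]
  H  [-526.48069 +807.20387 +96.04961]
  H  [-0.01937 -0.29105 +1.00000]
B = K⁻¹H; ‖b₁‖=1.648312, ‖b₂‖=1.648312; λ = 2/(‖b₁‖+‖b₂‖) = 0.606681, sign → tz>0 ⇒ λ=+0.606681
r₁ = λ·B[:,0] = (+0.86152,-0.50759,-0.01175); r₂ = λ·B[:,1] = (+0.49786,+0.84909,-0.17657)
r₃ = r₁×r₂ = (+0.09960,+0.14627,+0.98422); SVD([r₁ r₂ r₃]) → R = UVᵀ:
  R  [+0.86152 +0.49786 +0.09960]
  R  [-0.50759 +0.84909 +0.14627]
  R  [-0.01175 -0.17657 +0.98422]
t = (-0.18394, -0.12751, +0.60668) m
tr R = 2.694827; θ = arccos((tr R − 1)/2) = 0.559701 rad = 32.069°
axis k = ((R−Rᵀ)₃₂, (R−Rᵀ)₁₃, (R−Rᵀ)₂₁) / (2 sinθ) = (-0.304037, +0.104867, -0.946871)
rvec = θ·k = (-0.170170, +0.058694, -0.529965)

rvec=(-0.1702, 0.0587, -0.5300) tvec=(-0.1839, -0.1275, 0.6067)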